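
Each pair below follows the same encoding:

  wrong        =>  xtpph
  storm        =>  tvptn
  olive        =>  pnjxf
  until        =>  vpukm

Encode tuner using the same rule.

uwogs

It's a Vigenère-style cipher with numeric key [1,2]: position i shifts by key[i mod 2].
For tuner: t+1=u, u+2=w, n+1=o, e+2=g, r+1=s.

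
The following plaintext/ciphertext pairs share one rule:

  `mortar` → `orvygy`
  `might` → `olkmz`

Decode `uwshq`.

stock

In mortar: m→o is +2, o→r is +3, r→v is +4, t→y is +5 — the shift increases by 1 each position. The shift increases by 1 at each position, starting from +2: 2, 3, 4, ….
Undoing it on uwshq: u−2=s, w−3=t, s−4=o, h−5=c, q−6=k.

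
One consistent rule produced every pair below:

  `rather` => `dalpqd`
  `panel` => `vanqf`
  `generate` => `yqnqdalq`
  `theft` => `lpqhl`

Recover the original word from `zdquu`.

dress

r(17)→d(3) and a(0)→a(0) fit y≡17x+0 (mod 26); the inverse of 17 mod 26 is 23. Treating letters as 0–25, the rule is x ↦ 17x + 0 (mod 26).
Undoing it on zdquu: z(25)→23·(25−0)≡3=d; d(3)→23·(3−0)≡17=r; q(16)→23·(16−0)≡4=e; u(20)→23·(20−0)≡18=s; u(20)→23·(20−0)≡18=s (all mod 26).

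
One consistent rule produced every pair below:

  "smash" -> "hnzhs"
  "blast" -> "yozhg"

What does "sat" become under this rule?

hzg

Each pair mirrors across the alphabet (s↔h, m↔n, a↔z): positions sum to 25. Letters are reflected about the middle of the alphabet (position → 25−position): Atbash.
Applying it to sat: s↔h, a↔z, t↔g.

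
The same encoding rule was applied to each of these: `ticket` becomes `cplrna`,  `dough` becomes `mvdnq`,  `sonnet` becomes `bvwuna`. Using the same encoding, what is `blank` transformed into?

Shifts by position in ticket: pos 0: t→c (+9), pos 1: i→p (+7), pos 2: c→l (+9), pos 3: k→r (+7) — repeating every 2. The shifts repeat in a cycle of length 2: positions 0,1,… shift by +9, +7, then the pattern repeats.
For blank: b+9=k, l+7=s, a+9=j, n+7=u, k+9=t.

ksjut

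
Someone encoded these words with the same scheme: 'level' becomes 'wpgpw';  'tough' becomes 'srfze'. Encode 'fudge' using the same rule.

Two steps: reverse the string, then apply a Caesar shift of +11.
For fudge: reverse → egduf; then shift: e+11=p, g+11=r, d+11=o, u+11=f, f+11=q.

profq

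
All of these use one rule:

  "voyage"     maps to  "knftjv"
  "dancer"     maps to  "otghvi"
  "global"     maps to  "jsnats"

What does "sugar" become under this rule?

Treating letters as 0–25, the rule is x ↦ 7x + 19 (mod 26).
Applying it to sugar: s(18)→7·18+19≡15=p; u(20)→7·20+19≡3=d; g(6)→7·6+19≡9=j; a(0)→7·0+19≡19=t; r(17)→7·17+19≡8=i (all mod 26).

pdjti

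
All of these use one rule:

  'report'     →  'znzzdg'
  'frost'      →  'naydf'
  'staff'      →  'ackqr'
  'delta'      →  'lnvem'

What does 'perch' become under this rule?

xnbnt

Each letter shifts forward by (position + 8), i.e. 8, 9, 10, … — the shift grows by one for each successive letter.
Applying it to perch: p+8=x, e+9=n, r+10=b, c+11=n, h+12=t.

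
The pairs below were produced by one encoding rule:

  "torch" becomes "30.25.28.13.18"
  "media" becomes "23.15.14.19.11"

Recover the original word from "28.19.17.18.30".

right

Letters become their 1-based position plus 10 (so a→11, b→12, …).
Decoding 28.19.17.18.30: 28→(28−10)÷1=18=r, 19→(19−10)÷1=9=i, 17→(17−10)÷1=7=g, 18→(18−10)÷1=8=h, 30→(30−10)÷1=20=t.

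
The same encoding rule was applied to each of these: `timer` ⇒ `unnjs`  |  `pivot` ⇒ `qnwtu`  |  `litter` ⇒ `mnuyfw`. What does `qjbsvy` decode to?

Shifts by position in timer: pos 0: t→u (+1), pos 1: i→n (+5), pos 2: m→n (+1), pos 3: e→j (+5) — repeating every 2. The shifts repeat in a cycle of length 2: positions 0,1,… shift by +1, +5, then the pattern repeats.
Undoing it on qjbsvy: q−1=p, j−5=e, b−1=a, s−5=n, v−1=u, y−5=t.

peanut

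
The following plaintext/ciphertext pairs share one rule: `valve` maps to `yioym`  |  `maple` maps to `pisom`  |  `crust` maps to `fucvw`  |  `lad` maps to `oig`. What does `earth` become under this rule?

The rule splits by letter class: vowels +8, consonants +3.
On earth: e(vowel)+8=m, a(vowel)+8=i, r(cons)+3=u, t(cons)+3=w, h(cons)+3=k.

miuwk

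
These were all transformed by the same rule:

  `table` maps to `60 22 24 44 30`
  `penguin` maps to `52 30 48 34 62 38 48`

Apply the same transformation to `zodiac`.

t(#20)→60 and a(#1)→22: differences scale by 2, so n = 2·pos + 20. The formula is n = 2×(alphabet index, a=1) + 20.
For zodiac: z=26→72, o=15→50, d=4→28, i=9→38, a=1→22, c=3→26.

72 50 28 38 22 26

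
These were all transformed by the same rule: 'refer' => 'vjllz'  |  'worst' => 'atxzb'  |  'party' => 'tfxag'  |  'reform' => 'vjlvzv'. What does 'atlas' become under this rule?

In refer: r→v is +4, e→j is +5, f→l is +6, e→l is +7 — the shift increases by 1 each position. Letter i (0-indexed) is shifted by i+4, so successive shifts are 4, 5, 6, ….
On atlas: a+4=e, t+5=y, l+6=r, a+7=h, s+8=a.

eyrha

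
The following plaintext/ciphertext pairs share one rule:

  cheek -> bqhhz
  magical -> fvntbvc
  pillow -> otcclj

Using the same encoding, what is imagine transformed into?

tfvntih

c(2)→b(1) and h(7)→q(16) fit y≡3x+21 (mod 26); the inverse of 3 mod 26 is 9. Each letter's alphabet position (a=0..z=25) is mapped through 3·x+21 mod 26 — an affine cipher.
Applying it to imagine: i(8)→3·8+21≡19=t; m(12)→3·12+21≡5=f; a(0)→3·0+21≡21=v; g(6)→3·6+21≡13=n; i(8)→3·8+21≡19=t; n(13)→3·13+21≡8=i; e(4)→3·4+21≡7=h (all mod 26).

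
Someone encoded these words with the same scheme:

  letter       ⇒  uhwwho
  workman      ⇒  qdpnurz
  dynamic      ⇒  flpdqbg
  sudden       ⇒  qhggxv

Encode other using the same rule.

The word is reversed, then every letter is shifted forward by 3.
For other: reverse → rehto; then shift: r+3=u, e+3=h, h+3=k, t+3=w, o+3=r.

uhkwr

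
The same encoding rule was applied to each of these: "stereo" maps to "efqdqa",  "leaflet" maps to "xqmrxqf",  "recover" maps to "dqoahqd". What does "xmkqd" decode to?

Compare letters: s→e is +12, t→f is +12, e→q is +12 — a constant shift. Each letter is shifted forward by 12 in the alphabet (a Caesar shift of +12).
Reversing it on xmkqd: x−12=l, m−12=a, k−12=y, q−12=e, d−12=r.

layer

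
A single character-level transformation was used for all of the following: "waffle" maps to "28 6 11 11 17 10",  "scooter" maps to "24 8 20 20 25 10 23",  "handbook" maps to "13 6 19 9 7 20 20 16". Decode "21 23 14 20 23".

w is letter #23 and maps to 28: an offset of 5. The number is (letter's place in the alphabet, a=1) + 5.
Undoing it on 21 23 14 20 23: 21→(21−5)÷1=16=p, 23→(23−5)÷1=18=r, 14→(14−5)÷1=9=i, 20→(20−5)÷1=15=o, 23→(23−5)÷1=18=r.

prior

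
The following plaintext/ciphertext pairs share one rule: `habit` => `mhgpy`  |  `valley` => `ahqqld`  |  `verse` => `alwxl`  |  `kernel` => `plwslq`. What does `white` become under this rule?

The shift depends on letter class: consonant h→m is +5, but vowel a→h is +7. Vowels shift forward by 7 and consonants shift forward by 5.
For white: w(cons)+5=b, h(cons)+5=m, i(vowel)+7=p, t(cons)+5=y, e(vowel)+7=l.

bmpyl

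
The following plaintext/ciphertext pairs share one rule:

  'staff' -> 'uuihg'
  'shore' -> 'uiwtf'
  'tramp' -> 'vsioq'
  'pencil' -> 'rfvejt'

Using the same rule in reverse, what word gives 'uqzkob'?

A repeating key of period 3 is used — shifts +2, +1, +8 over and over.
Undoing it on uqzkob: u−2=s, q−1=p, z−8=r, k−2=i, o−1=n, b−8=t.

sprint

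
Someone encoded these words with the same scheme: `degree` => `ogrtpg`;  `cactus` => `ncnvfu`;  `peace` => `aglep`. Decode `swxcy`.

human

Shifts by position in degree: pos 0: d→o (+11), pos 1: e→g (+2), pos 2: g→r (+11), pos 3: r→t (+2) — repeating every 2. It's a Vigenère-style cipher with numeric key [11,2]: position i shifts by key[i mod 2].
Decoding swxcy: s−11=h, w−2=u, x−11=m, c−2=a, y−11=n.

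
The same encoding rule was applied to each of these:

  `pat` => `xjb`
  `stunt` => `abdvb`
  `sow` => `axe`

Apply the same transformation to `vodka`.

The shift depends on letter class: consonant p→x is +8, but vowel a→j is +9. The rule splits by letter class: vowels +9, consonants +8.
On vodka: v(cons)+8=d, o(vowel)+9=x, d(cons)+8=l, k(cons)+8=s, a(vowel)+9=j.

dxlsj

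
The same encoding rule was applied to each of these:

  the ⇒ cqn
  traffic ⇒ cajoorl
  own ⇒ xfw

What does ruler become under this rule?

Each letter is shifted forward by 9 in the alphabet (a Caesar shift of +9).
On ruler: r+9=a, u+9=d, l+9=u, e+9=n, r+9=a.

aduna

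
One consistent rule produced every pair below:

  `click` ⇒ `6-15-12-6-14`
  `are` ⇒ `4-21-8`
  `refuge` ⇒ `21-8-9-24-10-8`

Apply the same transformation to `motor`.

16-18-23-18-21

c is letter #3 and maps to 6: an offset of 3. The number is (letter's place in the alphabet, a=1) + 3.
On motor: m=13→16, o=15→18, t=20→23, o=15→18, r=18→21.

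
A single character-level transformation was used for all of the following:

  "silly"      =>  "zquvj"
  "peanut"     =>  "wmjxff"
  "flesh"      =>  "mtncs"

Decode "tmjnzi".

The shift increases by 1 at each position, starting from +7: 7, 8, 9, ….
Undoing it on tmjnzi: t−7=m, m−8=e, j−9=a, n−10=d, z−11=o, i−12=w.

meadow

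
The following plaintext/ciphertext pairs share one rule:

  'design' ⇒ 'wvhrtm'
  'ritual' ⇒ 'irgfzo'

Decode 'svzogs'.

health

This is the alphabet-reversal cipher (Atbash): a becomes z, b becomes y, etc.
Reversing it on svzogs: s↔h, v↔e, z↔a, o↔l, g↔t, s↔h.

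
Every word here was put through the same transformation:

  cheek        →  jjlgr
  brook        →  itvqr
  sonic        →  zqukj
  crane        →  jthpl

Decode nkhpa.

giant

Shifts by position in cheek: pos 0: c→j (+7), pos 1: h→j (+2), pos 2: e→l (+7), pos 3: e→g (+2) — repeating every 2. A repeating key of period 2 is used — shifts +7, +2 over and over.
Undoing it on nkhpa: n−7=g, k−2=i, h−7=a, p−2=n, a−7=t.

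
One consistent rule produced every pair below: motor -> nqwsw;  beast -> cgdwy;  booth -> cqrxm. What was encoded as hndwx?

In motor: m→n is +1, o→q is +2, t→w is +3, o→s is +4 — the shift increases by 1 each position. Letter i (0-indexed) is shifted by i+1, so successive shifts are 1, 2, 3, ….
Undoing it on hndwx: h−1=g, n−2=l, d−3=a, w−4=s, x−5=s.

glass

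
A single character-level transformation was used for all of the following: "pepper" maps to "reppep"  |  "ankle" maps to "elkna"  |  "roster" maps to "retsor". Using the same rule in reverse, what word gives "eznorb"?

The output letters match the input read backwards: pepper reversed is reppep. It's just the letters in reverse order.
Decoding eznorb: then reverse → bronze.

bronze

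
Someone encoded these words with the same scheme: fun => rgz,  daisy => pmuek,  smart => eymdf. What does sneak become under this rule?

ezqmw

It's a constant shift of +12 (ROT12).
Applying it to sneak: s+12=e, n+12=z, e+12=q, a+12=m, k+12=w.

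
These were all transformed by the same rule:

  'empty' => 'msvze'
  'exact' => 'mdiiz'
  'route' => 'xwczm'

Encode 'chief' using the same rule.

inqml

The rule splits by letter class: vowels +8, consonants +6.
For chief: c(cons)+6=i, h(cons)+6=n, i(vowel)+8=q, e(vowel)+8=m, f(cons)+6=l.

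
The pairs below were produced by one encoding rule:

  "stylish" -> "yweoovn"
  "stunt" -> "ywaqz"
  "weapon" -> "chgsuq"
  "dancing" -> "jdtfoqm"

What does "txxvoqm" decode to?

nursing

Shifts by position in stylish: pos 0: s→y (+6), pos 1: t→w (+3), pos 2: y→e (+6), pos 3: l→o (+3) — repeating every 2. The shifts repeat in a cycle of length 2: positions 0,1,… shift by +6, +3, then the pattern repeats.
Decoding txxvoqm: t−6=n, x−3=u, x−6=r, v−3=s, o−6=i, q−3=n, m−6=g.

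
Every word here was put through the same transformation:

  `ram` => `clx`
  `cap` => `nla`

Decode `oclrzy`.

dragon

Each letter is shifted forward by 11 in the alphabet (a Caesar shift of +11).
Undoing it on oclrzy: o−11=d, c−11=r, l−11=a, r−11=g, z−11=o, y−11=n.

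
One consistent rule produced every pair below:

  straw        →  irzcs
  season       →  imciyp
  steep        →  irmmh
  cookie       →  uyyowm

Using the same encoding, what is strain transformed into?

irzcwp

s(18)→i(8) and t(19)→r(17) fit y≡9x+2 (mod 26); the inverse of 9 mod 26 is 3. This is an affine cipher: with a=0,…,z=25, each position x becomes (9x+2) mod 26.
For strain: s(18)→9·18+2≡8=i; t(19)→9·19+2≡17=r; r(17)→9·17+2≡25=z; a(0)→9·0+2≡2=c; i(8)→9·8+2≡22=w; n(13)→9·13+2≡15=p (all mod 26).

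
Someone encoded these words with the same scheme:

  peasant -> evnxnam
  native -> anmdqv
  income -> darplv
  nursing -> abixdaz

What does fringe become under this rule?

kidazv

p(15)→e(4) and e(4)→v(21) fit y≡15x+13 (mod 26); the inverse of 15 mod 26 is 7. This is an affine cipher: with a=0,…,z=25, each position x becomes (15x+13) mod 26.
Applying it to fringe: f(5)→15·5+13≡10=k; r(17)→15·17+13≡8=i; i(8)→15·8+13≡3=d; n(13)→15·13+13≡0=a; g(6)→15·6+13≡25=z; e(4)→15·4+13≡21=v (all mod 26).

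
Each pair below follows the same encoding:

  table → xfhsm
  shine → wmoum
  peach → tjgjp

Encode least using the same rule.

pjgzb

In table: t→x is +4, a→f is +5, b→h is +6, l→s is +7 — the shift increases by 1 each position. Letter i (0-indexed) is shifted by i+4, so successive shifts are 4, 5, 6, ….
On least: l+4=p, e+5=j, a+6=g, s+7=z, t+8=b.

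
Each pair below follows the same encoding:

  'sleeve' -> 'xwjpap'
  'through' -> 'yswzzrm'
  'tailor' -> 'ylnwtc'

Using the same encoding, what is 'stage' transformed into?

xefrj

Shifts by position in sleeve: pos 0: s→x (+5), pos 1: l→w (+11), pos 2: e→j (+5), pos 3: e→p (+11) — repeating every 2. The shifts repeat in a cycle of length 2: positions 0,1,… shift by +5, +11, then the pattern repeats.
On stage: s+5=x, t+11=e, a+5=f, g+11=r, e+5=j.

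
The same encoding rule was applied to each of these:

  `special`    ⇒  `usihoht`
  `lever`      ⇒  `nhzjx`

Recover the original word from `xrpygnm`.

In special: s→u is +2, p→s is +3, e→i is +4, c→h is +5 — the shift increases by 1 each position. The shift increases by 1 at each position, starting from +2: 2, 3, 4, ….
Reversing it on xrpygnm: x−2=v, r−3=o, p−4=l, y−5=t, g−6=a, n−7=g, m−8=e.

voltage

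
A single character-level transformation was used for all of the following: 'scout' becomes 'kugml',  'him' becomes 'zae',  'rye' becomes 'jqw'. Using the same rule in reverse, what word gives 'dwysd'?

legal

Compare letters: s→k is +18, c→u is +18, o→g is +18 — a constant shift. This is a Caesar cipher with shift 18.
Undoing it on dwysd: d−18=l, w−18=e, y−18=g, s−18=a, d−18=l.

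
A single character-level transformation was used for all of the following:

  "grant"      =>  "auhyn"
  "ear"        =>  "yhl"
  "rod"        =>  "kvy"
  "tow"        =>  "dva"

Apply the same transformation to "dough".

The output letters match the input read backwards, each shifted +7: grant reversed is tnarg. The word is reversed, then every letter is shifted forward by 7.
Applying it to dough: reverse → hguod; then shift: h+7=o, g+7=n, u+7=b, o+7=v, d+7=k.

onbvk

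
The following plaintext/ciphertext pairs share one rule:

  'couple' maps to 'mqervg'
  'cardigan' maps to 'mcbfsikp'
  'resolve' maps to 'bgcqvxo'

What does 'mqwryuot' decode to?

composer

Shifts by position in couple: pos 0: c→m (+10), pos 1: o→q (+2), pos 2: u→e (+10), pos 3: p→r (+2) — repeating every 2. The shifts repeat in a cycle of length 2: positions 0,1,… shift by +10, +2, then the pattern repeats.
Decoding mqwryuot: m−10=c, q−2=o, w−10=m, r−2=p, y−10=o, u−2=s, o−10=e, t−2=r.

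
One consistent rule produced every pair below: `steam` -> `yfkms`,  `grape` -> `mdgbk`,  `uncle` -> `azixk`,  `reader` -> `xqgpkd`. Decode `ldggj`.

Shifts by position in steam: pos 0: s→y (+6), pos 1: t→f (+12), pos 2: e→k (+6), pos 3: a→m (+12) — repeating every 2. A repeating key of period 2 is used — shifts +6, +12 over and over.
Reversing it on ldggj: l−6=f, d−12=r, g−6=a, g−12=u, j−6=d.

fraud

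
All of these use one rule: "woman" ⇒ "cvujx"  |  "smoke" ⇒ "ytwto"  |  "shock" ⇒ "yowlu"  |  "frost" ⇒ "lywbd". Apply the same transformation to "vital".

In woman: w→c is +6, o→v is +7, m→u is +8, a→j is +9 — the shift increases by 1 each position. The shift increases by 1 at each position, starting from +6: 6, 7, 8, ….
Applying it to vital: v+6=b, i+7=p, t+8=b, a+9=j, l+10=v.

bpbjv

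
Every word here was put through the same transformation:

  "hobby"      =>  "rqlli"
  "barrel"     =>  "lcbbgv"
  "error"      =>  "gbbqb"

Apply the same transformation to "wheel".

The shift depends on letter class: consonant h→r is +10, but vowel o→q is +2. The rule splits by letter class: vowels +2, consonants +10.
On wheel: w(cons)+10=g, h(cons)+10=r, e(vowel)+2=g, e(vowel)+2=g, l(cons)+10=v.

grggv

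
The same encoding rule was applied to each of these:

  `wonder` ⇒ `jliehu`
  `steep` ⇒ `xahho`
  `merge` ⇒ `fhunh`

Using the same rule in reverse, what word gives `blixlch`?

console

Treating letters as 0–25, the rule is x ↦ 3x + 21 (mod 26).
Decoding blixlch: b(1)→9·(1−21)≡2=c; l(11)→9·(11−21)≡14=o; i(8)→9·(8−21)≡13=n; x(23)→9·(23−21)≡18=s; l(11)→9·(11−21)≡14=o; c(2)→9·(2−21)≡11=l; h(7)→9·(7−21)≡4=e (all mod 26).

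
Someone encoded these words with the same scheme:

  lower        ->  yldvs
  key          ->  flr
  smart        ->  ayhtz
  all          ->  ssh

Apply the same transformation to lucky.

The word is reversed, then every letter is shifted forward by 7.
For lucky: reverse → ykcul; then shift: y+7=f, k+7=r, c+7=j, u+7=b, l+7=s.

frjbs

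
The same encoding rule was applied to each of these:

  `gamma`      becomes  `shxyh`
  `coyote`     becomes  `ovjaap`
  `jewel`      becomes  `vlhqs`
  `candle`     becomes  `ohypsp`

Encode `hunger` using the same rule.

Shifts by position in gamma: pos 0: g→s (+12), pos 1: a→h (+7), pos 2: m→x (+11), pos 3: m→y (+12), pos 4: a→h (+7) — repeating every 3. A repeating key of period 3 is used — shifts +12, +7, +11 over and over.
For hunger: h+12=t, u+7=b, n+11=y, g+12=s, e+7=l, r+11=c.

tbyslc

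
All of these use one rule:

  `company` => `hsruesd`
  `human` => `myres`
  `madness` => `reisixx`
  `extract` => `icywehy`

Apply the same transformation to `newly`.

The shift depends on letter class: consonant c→h is +5, but vowel o→s is +4. The rule splits by letter class: vowels +4, consonants +5.
For newly: n(cons)+5=s, e(vowel)+4=i, w(cons)+5=b, l(cons)+5=q, y(cons)+5=d.

sibqd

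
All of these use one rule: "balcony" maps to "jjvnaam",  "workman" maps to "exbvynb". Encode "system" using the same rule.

ahceqz

In balcony: b→j is +8, a→j is +9, l→v is +10, c→n is +11 — the shift increases by 1 each position. The shift increases by 1 at each position, starting from +8: 8, 9, 10, ….
Applying it to system: s+8=a, y+9=h, s+10=c, t+11=e, e+12=q, m+13=z.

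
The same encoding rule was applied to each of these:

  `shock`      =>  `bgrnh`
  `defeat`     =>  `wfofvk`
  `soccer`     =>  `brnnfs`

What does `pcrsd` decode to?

ivory

s(18)→b(1) and h(7)→g(6) fit y≡9x+21 (mod 26); the inverse of 9 mod 26 is 3. Treating letters as 0–25, the rule is x ↦ 9x + 21 (mod 26).
Reversing it on pcrsd: p(15)→3·(15−21)≡8=i; c(2)→3·(2−21)≡21=v; r(17)→3·(17−21)≡14=o; s(18)→3·(18−21)≡17=r; d(3)→3·(3−21)≡24=y (all mod 26).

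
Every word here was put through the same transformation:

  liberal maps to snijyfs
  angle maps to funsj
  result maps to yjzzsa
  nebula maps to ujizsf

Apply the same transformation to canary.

jfufyf

The shift depends on letter class: consonant l→s is +7, but vowel i→n is +5. The rule splits by letter class: vowels +5, consonants +7.
For canary: c(cons)+7=j, a(vowel)+5=f, n(cons)+7=u, a(vowel)+5=f, r(cons)+7=y, y(cons)+7=f.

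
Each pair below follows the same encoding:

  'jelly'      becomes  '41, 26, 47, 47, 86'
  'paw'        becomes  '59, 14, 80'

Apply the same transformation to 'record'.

Each letter becomes 3×(its alphabet position, a=1..z=26) + 11.
For record: r=18→65, e=5→26, c=3→20, o=15→56, r=18→65, d=4→23.

65, 26, 20, 56, 65, 23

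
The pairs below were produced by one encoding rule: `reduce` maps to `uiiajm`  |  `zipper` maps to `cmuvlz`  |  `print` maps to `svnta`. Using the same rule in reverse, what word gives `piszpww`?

mention

The shift increases by 1 at each position, starting from +3: 3, 4, 5, ….
Decoding piszpww: p−3=m, i−4=e, s−5=n, z−6=t, p−7=i, w−8=o, w−9=n.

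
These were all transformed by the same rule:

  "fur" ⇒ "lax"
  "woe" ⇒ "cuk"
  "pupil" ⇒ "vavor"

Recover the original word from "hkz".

bet

Compare letters: f→l is +6, u→a is +6, r→x is +6 — a constant shift. Every letter moves 6 places later in the alphabet, wrapping around z→a.
Reversing it on hkz: h−6=b, k−6=e, z−6=t.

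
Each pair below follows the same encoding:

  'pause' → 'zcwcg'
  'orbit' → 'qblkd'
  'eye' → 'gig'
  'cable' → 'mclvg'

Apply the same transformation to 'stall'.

The shift depends on letter class: consonant p→z is +10, but vowel a→c is +2. Two shifts are in play — +2 for a/e/i/o/u, +10 for every other letter.
On stall: s(cons)+10=c, t(cons)+10=d, a(vowel)+2=c, l(cons)+10=v, l(cons)+10=v.

cdcvv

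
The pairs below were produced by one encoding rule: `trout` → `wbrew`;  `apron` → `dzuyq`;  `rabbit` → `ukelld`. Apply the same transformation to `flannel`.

It's a Vigenère-style cipher with numeric key [3,10]: position i shifts by key[i mod 2].
Applying it to flannel: f+3=i, l+10=v, a+3=d, n+10=x, n+3=q, e+10=o, l+3=o.

ivdxqoo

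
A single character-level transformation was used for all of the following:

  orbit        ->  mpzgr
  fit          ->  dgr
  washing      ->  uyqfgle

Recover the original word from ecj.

gel

This is a Caesar cipher with shift 24.
Undoing it on ecj: e−24=g, c−24=e, j−24=l.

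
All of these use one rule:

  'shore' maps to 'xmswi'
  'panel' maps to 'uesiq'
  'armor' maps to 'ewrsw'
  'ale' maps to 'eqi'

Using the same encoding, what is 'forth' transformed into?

kswym

The shift depends on letter class: consonant s→x is +5, but vowel o→s is +4. The rule splits by letter class: vowels +4, consonants +5.
Applying it to forth: f(cons)+5=k, o(vowel)+4=s, r(cons)+5=w, t(cons)+5=y, h(cons)+5=m.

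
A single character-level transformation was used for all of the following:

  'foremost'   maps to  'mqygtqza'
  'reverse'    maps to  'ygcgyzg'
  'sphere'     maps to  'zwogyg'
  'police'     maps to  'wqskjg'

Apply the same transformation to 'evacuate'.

gccjwcag

The shift depends on letter class: consonant f→m is +7, but vowel o→q is +2. Two shifts are in play — +2 for a/e/i/o/u, +7 for every other letter.
On evacuate: e(vowel)+2=g, v(cons)+7=c, a(vowel)+2=c, c(cons)+7=j, u(vowel)+2=w, a(vowel)+2=c, t(cons)+7=a, e(vowel)+2=g.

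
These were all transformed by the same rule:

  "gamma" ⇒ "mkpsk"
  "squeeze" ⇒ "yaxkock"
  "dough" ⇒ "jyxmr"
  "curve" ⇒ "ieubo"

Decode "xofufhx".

A repeating key of period 3 is used — shifts +6, +10, +3 over and over.
Reversing it on xofufhx: x−6=r, o−10=e, f−3=c, u−6=o, f−10=v, h−3=e, x−6=r.

recover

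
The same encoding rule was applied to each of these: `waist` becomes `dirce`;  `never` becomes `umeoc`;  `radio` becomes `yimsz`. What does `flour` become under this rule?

mtxec

In waist: w→d is +7, a→i is +8, i→r is +9, s→c is +10 — the shift increases by 1 each position. Each letter shifts forward by (position + 7), i.e. 7, 8, 9, … — the shift grows by one for each successive letter.
Applying it to flour: f+7=m, l+8=t, o+9=x, u+10=e, r+11=c.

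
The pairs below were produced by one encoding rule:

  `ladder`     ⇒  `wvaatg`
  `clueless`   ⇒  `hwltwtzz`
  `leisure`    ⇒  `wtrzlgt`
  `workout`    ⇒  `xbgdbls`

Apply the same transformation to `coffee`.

l(11)→w(22) and a(0)→v(21) fit y≡19x+21 (mod 26); the inverse of 19 mod 26 is 11. Each letter's alphabet position (a=0..z=25) is mapped through 19·x+21 mod 26 — an affine cipher.
On coffee: c(2)→19·2+21≡7=h; o(14)→19·14+21≡1=b; f(5)→19·5+21≡12=m; f(5)→19·5+21≡12=m; e(4)→19·4+21≡19=t; e(4)→19·4+21≡19=t (all mod 26).

hbmmtt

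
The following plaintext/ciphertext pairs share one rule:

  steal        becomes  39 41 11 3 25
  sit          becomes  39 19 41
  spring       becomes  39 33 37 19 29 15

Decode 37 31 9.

rod

s(#19)→39 and t(#20)→41: differences scale by 2, so n = 2·pos + 1. Each letter becomes 2×(its alphabet position, a=1..z=26) + 1.
Decoding 37 31 9: 37→(37−1)÷2=18=r, 31→(31−1)÷2=15=o, 9→(9−1)÷2=4=d.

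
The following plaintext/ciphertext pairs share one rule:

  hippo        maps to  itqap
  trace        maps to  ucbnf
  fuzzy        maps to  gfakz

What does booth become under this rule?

czpei

Shifts by position in hippo: pos 0: h→i (+1), pos 1: i→t (+11), pos 2: p→q (+1), pos 3: p→a (+11) — repeating every 2. The shifts repeat in a cycle of length 2: positions 0,1,… shift by +1, +11, then the pattern repeats.
Applying it to booth: b+1=c, o+11=z, o+1=p, t+11=e, h+1=i.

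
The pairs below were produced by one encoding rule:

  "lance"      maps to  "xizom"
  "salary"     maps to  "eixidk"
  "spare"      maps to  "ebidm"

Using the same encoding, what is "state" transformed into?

The shift depends on letter class: consonant l→x is +12, but vowel a→i is +8. The rule splits by letter class: vowels +8, consonants +12.
On state: s(cons)+12=e, t(cons)+12=f, a(vowel)+8=i, t(cons)+12=f, e(vowel)+8=m.

efifm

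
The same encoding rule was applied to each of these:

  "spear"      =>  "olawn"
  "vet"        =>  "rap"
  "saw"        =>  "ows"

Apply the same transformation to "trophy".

Every letter moves 22 places later in the alphabet, wrapping around z→a.
Applying it to trophy: t+22=p, r+22=n, o+22=k, p+22=l, h+22=d, y+22=u.

pnkldu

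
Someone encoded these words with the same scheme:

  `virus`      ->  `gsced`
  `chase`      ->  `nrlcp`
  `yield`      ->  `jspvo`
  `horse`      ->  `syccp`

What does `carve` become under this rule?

nkcfp

The shifts repeat in a cycle of length 2: positions 0,1,… shift by +11, +10, then the pattern repeats.
For carve: c+11=n, a+10=k, r+11=c, v+10=f, e+11=p.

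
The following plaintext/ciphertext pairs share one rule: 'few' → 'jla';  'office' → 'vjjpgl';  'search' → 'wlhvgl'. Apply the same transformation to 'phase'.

tlhwl

The shift depends on letter class: consonant f→j is +4, but vowel e→l is +7. Two shifts are in play — +7 for a/e/i/o/u, +4 for every other letter.
On phase: p(cons)+4=t, h(cons)+4=l, a(vowel)+7=h, s(cons)+4=w, e(vowel)+7=l.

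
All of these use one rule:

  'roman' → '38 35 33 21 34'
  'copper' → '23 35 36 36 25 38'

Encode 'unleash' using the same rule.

41 34 32 25 21 39 28

r is letter #18 and maps to 38: an offset of 20. Each letter is replaced by its alphabet position (a=1..z=26) + 20.
On unleash: u=21→41, n=14→34, l=12→32, e=5→25, a=1→21, s=19→39, h=8→28.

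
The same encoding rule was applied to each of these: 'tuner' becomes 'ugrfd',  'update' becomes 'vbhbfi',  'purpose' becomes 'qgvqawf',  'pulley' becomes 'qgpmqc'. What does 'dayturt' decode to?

cousins

Shifts by position in tuner: pos 0: t→u (+1), pos 1: u→g (+12), pos 2: n→r (+4), pos 3: e→f (+1), pos 4: r→d (+12) — repeating every 3. A repeating key of period 3 is used — shifts +1, +12, +4 over and over.
Reversing it on dayturt: d−1=c, a−12=o, y−4=u, t−1=s, u−12=i, r−4=n, t−1=s.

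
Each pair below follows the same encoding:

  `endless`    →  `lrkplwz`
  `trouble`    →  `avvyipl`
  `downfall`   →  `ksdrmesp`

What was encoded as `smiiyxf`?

A repeating key of period 2 is used — shifts +7, +4 over and over.
Undoing it on smiiyxf: s−7=l, m−4=i, i−7=b, i−4=e, y−7=r, x−4=t, f−7=y.

liberty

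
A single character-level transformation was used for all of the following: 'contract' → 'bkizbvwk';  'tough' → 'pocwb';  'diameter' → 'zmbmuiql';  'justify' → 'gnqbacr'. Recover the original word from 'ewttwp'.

hollow

The output letters match the input read backwards, each shifted +8: contract reversed is tcartnoc. Read the word backwards and shift each letter +8.
Undoing it on ewttwp: shift back: e−8=w, w−8=o, t−8=l, t−8=l, w−8=o, p−8=h → wolloh; then reverse → hollow.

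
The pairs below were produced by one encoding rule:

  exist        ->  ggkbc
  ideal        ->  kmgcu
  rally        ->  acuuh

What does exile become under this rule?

The shift depends on letter class: consonant x→g is +9, but vowel e→g is +2. Vowels shift forward by 2 and consonants shift forward by 9.
Applying it to exile: e(vowel)+2=g, x(cons)+9=g, i(vowel)+2=k, l(cons)+9=u, e(vowel)+2=g.

ggkug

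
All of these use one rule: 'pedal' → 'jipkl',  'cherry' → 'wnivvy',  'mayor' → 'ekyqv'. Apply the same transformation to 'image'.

gekui

p(15)→j(9) and e(4)→i(8) fit y≡19x+10 (mod 26); the inverse of 19 mod 26 is 11. Each letter's alphabet position (a=0..z=25) is mapped through 19·x+10 mod 26 — an affine cipher.
Applying it to image: i(8)→19·8+10≡6=g; m(12)→19·12+10≡4=e; a(0)→19·0+10≡10=k; g(6)→19·6+10≡20=u; e(4)→19·4+10≡8=i (all mod 26).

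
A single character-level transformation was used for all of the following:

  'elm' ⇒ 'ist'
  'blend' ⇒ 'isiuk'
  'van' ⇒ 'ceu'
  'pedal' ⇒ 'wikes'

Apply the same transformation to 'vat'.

Vowels shift forward by 4 and consonants shift forward by 7.
Applying it to vat: v(cons)+7=c, a(vowel)+4=e, t(cons)+7=a.

cea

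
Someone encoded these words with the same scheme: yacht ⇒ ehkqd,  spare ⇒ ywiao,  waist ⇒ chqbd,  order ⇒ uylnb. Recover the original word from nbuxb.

In yacht: y→e is +6, a→h is +7, c→k is +8, h→q is +9 — the shift increases by 1 each position. The shift increases by 1 at each position, starting from +6: 6, 7, 8, ….
Reversing it on nbuxb: n−6=h, b−7=u, u−8=m, x−9=o, b−10=r.

humor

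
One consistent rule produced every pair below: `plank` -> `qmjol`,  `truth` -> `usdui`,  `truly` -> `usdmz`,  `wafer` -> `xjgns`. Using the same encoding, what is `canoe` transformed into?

djoxn

The shift depends on letter class: consonant p→q is +1, but vowel a→j is +9. The rule splits by letter class: vowels +9, consonants +1.
Applying it to canoe: c(cons)+1=d, a(vowel)+9=j, n(cons)+1=o, o(vowel)+9=x, e(vowel)+9=n.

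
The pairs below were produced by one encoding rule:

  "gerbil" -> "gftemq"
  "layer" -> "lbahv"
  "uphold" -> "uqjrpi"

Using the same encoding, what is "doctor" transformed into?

In gerbil: g→g is +0, e→f is +1, r→t is +2, b→e is +3 — the shift increases by 1 each position. Each letter shifts forward by its position index (0, 1, 2, …) — the shift grows by one for each successive letter.
For doctor: d+0=d, o+1=p, c+2=e, t+3=w, o+4=s, r+5=w.

dpewsw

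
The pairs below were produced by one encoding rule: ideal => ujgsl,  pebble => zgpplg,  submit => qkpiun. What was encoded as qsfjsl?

sandal

i(8)→u(20) and d(3)→j(9) fit y≡23x+18 (mod 26); the inverse of 23 mod 26 is 17. Treating letters as 0–25, the rule is x ↦ 23x + 18 (mod 26).
Undoing it on qsfjsl: q(16)→17·(16−18)≡18=s; s(18)→17·(18−18)≡0=a; f(5)→17·(5−18)≡13=n; j(9)→17·(9−18)≡3=d; s(18)→17·(18−18)≡0=a; l(11)→17·(11−18)≡11=l (all mod 26).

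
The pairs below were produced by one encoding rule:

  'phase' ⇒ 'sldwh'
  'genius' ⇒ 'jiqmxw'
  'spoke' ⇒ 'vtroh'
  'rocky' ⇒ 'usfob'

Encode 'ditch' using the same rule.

gmwgk

Shifts by position in phase: pos 0: p→s (+3), pos 1: h→l (+4), pos 2: a→d (+3), pos 3: s→w (+4) — repeating every 2. It's a Vigenère-style cipher with numeric key [3,4]: position i shifts by key[i mod 2].
On ditch: d+3=g, i+4=m, t+3=w, c+4=g, h+3=k.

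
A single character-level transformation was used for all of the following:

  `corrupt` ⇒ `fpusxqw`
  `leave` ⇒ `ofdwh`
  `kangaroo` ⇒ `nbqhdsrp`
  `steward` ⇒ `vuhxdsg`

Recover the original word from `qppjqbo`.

Shifts by position in corrupt: pos 0: c→f (+3), pos 1: o→p (+1), pos 2: r→u (+3), pos 3: r→s (+1) — repeating every 2. It's a Vigenère-style cipher with numeric key [3,1]: position i shifts by key[i mod 2].
Undoing it on qppjqbo: q−3=n, p−1=o, p−3=m, j−1=i, q−3=n, b−1=a, o−3=l.

nominal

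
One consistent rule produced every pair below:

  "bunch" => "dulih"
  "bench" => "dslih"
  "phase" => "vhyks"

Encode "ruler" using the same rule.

fubsf

b(1)→d(3) and u(20)→u(20) fit y≡5x+24 (mod 26); the inverse of 5 mod 26 is 21. Each letter's alphabet position (a=0..z=25) is mapped through 5·x+24 mod 26 — an affine cipher.
Applying it to ruler: r(17)→5·17+24≡5=f; u(20)→5·20+24≡20=u; l(11)→5·11+24≡1=b; e(4)→5·4+24≡18=s; r(17)→5·17+24≡5=f (all mod 26).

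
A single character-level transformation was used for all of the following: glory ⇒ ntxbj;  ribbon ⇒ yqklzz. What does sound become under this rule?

In glory: g→n is +7, l→t is +8, o→x is +9, r→b is +10 — the shift increases by 1 each position. Letter i (0-indexed) is shifted by i+7, so successive shifts are 7, 8, 9, ….
For sound: s+7=z, o+8=w, u+9=d, n+10=x, d+11=o.

zwdxo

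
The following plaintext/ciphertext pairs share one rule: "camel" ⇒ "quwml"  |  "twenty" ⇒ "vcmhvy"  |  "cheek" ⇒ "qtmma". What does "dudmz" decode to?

c(2)→q(16) and a(0)→u(20) fit y≡11x+20 (mod 26); the inverse of 11 mod 26 is 19. Each letter's alphabet position (a=0..z=25) is mapped through 11·x+20 mod 26 — an affine cipher.
Reversing it on dudmz: d(3)→19·(3−20)≡15=p; u(20)→19·(20−20)≡0=a; d(3)→19·(3−20)≡15=p; m(12)→19·(12−20)≡4=e; z(25)→19·(25−20)≡17=r (all mod 26).

paper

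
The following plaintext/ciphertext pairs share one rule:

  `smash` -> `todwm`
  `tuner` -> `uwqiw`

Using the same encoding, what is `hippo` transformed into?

In smash: s→t is +1, m→o is +2, a→d is +3, s→w is +4 — the shift increases by 1 each position. Letter i (0-indexed) is shifted by i+1, so successive shifts are 1, 2, 3, ….
Applying it to hippo: h+1=i, i+2=k, p+3=s, p+4=t, o+5=t.

ikstt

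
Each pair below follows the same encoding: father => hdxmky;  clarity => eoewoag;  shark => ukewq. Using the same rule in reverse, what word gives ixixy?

guess

In father: f→h is +2, a→d is +3, t→x is +4, h→m is +5 — the shift increases by 1 each position. Each letter shifts forward by (position + 2), i.e. 2, 3, 4, … — the shift grows by one for each successive letter.
Undoing it on ixixy: i−2=g, x−3=u, i−4=e, x−5=s, y−6=s.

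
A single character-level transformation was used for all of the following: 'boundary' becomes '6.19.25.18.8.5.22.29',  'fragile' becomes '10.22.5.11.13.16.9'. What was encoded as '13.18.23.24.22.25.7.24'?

b is letter #2 and maps to 6: an offset of 4. The number is (letter's place in the alphabet, a=1) + 4.
Undoing it on 13.18.23.24.22.25.7.24: 13→(13−4)÷1=9=i, 18→(18−4)÷1=14=n, 23→(23−4)÷1=19=s, 24→(24−4)÷1=20=t, 22→(22−4)÷1=18=r, 25→(25−4)÷1=21=u, 7→(7−4)÷1=3=c, 24→(24−4)÷1=20=t.

instruct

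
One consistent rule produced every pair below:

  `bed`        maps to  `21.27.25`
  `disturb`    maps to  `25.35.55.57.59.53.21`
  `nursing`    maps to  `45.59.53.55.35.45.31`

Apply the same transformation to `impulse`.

b(#2)→21 and e(#5)→27: differences scale by 2, so n = 2·pos + 17. With a=1..z=26, the number is 2·pos + 17.
On impulse: i=9→35, m=13→43, p=16→49, u=21→59, l=12→41, s=19→55, e=5→27.

35.43.49.59.41.55.27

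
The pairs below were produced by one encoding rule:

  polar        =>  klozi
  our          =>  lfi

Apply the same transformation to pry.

kib

Each pair mirrors across the alphabet (p↔k, o↔l, l↔o): positions sum to 25. Each letter is replaced by its mirror in the alphabet: a↔z, b↔y, c↔x, and so on (the Atbash cipher).
On pry: p↔k, r↔i, y↔b.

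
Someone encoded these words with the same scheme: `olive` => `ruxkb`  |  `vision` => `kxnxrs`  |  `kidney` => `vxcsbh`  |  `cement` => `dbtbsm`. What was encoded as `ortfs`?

roman

o(14)→r(17) and l(11)→u(20) fit y≡25x+5 (mod 26); the inverse of 25 mod 26 is 25. Each letter's alphabet position (a=0..z=25) is mapped through 25·x+5 mod 26 — an affine cipher.
Decoding ortfs: o(14)→25·(14−5)≡17=r; r(17)→25·(17−5)≡14=o; t(19)→25·(19−5)≡12=m; f(5)→25·(5−5)≡0=a; s(18)→25·(18−5)≡13=n (all mod 26).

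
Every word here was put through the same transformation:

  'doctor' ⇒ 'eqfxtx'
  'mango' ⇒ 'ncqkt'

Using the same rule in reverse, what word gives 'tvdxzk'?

Letter i (0-indexed) is shifted by i+1, so successive shifts are 1, 2, 3, ….
Undoing it on tvdxzk: t−1=s, v−2=t, d−3=a, x−4=t, z−5=u, k−6=e.

statue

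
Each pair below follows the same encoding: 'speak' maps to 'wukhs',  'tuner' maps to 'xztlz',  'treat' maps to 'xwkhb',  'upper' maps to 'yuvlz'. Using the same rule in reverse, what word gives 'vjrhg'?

relay

In speak: s→w is +4, p→u is +5, e→k is +6, a→h is +7 — the shift increases by 1 each position. Each letter shifts forward by (position + 4), i.e. 4, 5, 6, … — the shift grows by one for each successive letter.
Undoing it on vjrhg: v−4=r, j−5=e, r−6=l, h−7=a, g−8=y.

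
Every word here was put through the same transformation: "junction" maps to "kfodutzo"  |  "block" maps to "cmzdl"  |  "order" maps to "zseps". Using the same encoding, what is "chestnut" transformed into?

diptuofu

The shift depends on letter class: consonant j→k is +1, but vowel u→f is +11. Vowels shift forward by 11 and consonants shift forward by 1.
For chestnut: c(cons)+1=d, h(cons)+1=i, e(vowel)+11=p, s(cons)+1=t, t(cons)+1=u, n(cons)+1=o, u(vowel)+11=f, t(cons)+1=u.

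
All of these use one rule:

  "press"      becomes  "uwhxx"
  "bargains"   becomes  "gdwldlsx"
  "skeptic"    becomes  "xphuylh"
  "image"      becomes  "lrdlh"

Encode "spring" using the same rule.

The shift depends on letter class: consonant p→u is +5, but vowel e→h is +3. Vowels shift forward by 3 and consonants shift forward by 5.
Applying it to spring: s(cons)+5=x, p(cons)+5=u, r(cons)+5=w, i(vowel)+3=l, n(cons)+5=s, g(cons)+5=l.

xuwlsl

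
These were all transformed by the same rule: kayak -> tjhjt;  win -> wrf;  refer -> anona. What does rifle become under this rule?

nuora

The output letters match the input read backwards, each shifted +9: kayak reversed is kayak. Read the word backwards and shift each letter +9.
Applying it to rifle: reverse → elfir; then shift: e+9=n, l+9=u, f+9=o, i+9=r, r+9=a.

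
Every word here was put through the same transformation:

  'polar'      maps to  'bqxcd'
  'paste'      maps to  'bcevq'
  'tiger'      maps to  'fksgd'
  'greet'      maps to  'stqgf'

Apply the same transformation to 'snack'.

The shifts repeat in a cycle of length 2: positions 0,1,… shift by +12, +2, then the pattern repeats.
Applying it to snack: s+12=e, n+2=p, a+12=m, c+2=e, k+12=w.

epmew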